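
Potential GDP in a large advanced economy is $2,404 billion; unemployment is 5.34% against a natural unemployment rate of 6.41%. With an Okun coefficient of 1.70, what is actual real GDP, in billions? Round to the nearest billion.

$2,448 billion

Unemployment gap = 5.34 - 6.41 = -1.07 points, so the output gap is -1.7 × (-1.07) = 1.819%.
Actual GDP = 2404 × (1 + 1.819/100) = 2404 × 1.01819 ≈ 2448 billion.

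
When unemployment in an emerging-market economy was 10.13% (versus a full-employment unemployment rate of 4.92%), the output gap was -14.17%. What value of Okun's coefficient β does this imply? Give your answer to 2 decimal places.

β ≈ 2.72

Okun's law: output gap = -β × (u - u*).
-14.17 = -β × (10.13 - 4.92) = -β × 5.21, so β = 14.17/5.21 = 2.72.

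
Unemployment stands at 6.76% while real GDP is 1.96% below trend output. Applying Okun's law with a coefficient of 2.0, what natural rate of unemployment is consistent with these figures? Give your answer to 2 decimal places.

From Okun's law, u - u* = -(output gap)/β = -(-1.96)/2.0 = 0.98 points.
So u* = 6.76 - 0.98 = 5.78%.

5.78%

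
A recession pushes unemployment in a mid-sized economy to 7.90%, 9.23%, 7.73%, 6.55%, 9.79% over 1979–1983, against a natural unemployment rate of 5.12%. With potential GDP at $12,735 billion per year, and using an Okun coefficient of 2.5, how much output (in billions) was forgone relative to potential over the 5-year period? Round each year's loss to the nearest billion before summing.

Year 1979: gap = -2.5 × (7.9 - 5.12) = -6.95%, loss ≈ 12735 × 6.95/100 ≈ 885.
Year 1980: gap = -2.5 × (9.23 - 5.12) = -10.275%, loss ≈ 12735 × 10.275/100 ≈ 1309.
Year 1981: gap = -2.5 × (7.73 - 5.12) = -6.525%, loss ≈ 12735 × 6.525/100 ≈ 831.
Year 1982: gap = -2.5 × (6.55 - 5.12) = -3.575%, loss ≈ 12735 × 3.575/100 ≈ 455.
Year 1983: gap = -2.5 × (9.79 - 5.12) = -11.675%, loss ≈ 12735 × 11.675/100 ≈ 1487.
Total lost output = 885 + 1309 + 831 + 455 + 1487 = 4967 billion.

$4,967 billion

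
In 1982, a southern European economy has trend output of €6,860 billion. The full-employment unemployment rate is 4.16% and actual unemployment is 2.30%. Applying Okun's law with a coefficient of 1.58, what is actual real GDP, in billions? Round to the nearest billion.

Unemployment gap = 2.3 - 4.16 = -1.86 points, so the output gap is -1.58 × (-1.86) = 2.9388%.
Actual GDP = 6860 × (1 + 2.9388/100) = 6860 × 1.029388 ≈ 7062 billion.

€7,062 billion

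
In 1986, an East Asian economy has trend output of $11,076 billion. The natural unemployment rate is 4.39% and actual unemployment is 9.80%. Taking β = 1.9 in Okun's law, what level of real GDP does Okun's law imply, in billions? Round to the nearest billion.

Unemployment gap = 9.8 - 4.39 = 5.41 points, so the output gap is -1.9 × 5.41 = -10.279%.
Actual GDP = 11076 × (1 - 10.279/100) = 11076 × 0.89721 ≈ 9937 billion.

$9,937 billion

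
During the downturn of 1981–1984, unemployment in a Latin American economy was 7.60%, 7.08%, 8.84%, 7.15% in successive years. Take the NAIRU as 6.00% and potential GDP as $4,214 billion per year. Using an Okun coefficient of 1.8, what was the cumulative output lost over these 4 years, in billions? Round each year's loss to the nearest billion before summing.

$505 billion

Year 1981: gap = -1.8 × (7.6 - 6) = -2.88%, loss ≈ 4214 × 2.88/100 ≈ 121.
Year 1982: gap = -1.8 × (7.08 - 6) = -1.944%, loss ≈ 4214 × 1.944/100 ≈ 82.
Year 1983: gap = -1.8 × (8.84 - 6) = -5.112%, loss ≈ 4214 × 5.112/100 ≈ 215.
Year 1984: gap = -1.8 × (7.15 - 6) = -2.07%, loss ≈ 4214 × 2.07/100 ≈ 87.
Total lost output = 121 + 82 + 215 + 87 = 505 billion.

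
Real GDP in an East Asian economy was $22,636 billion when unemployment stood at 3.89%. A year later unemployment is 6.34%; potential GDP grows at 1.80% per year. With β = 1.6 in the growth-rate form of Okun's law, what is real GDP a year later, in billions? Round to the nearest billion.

$22,156 billion

Δu = 6.34 - 3.89 = 2.45 points.
Okun's law (growth form): g_Y = g_Y* - β × Δu = 1.80 - 1.6 × (2.45) = 1.8 - 3.92 = -2.12%.
Real GDP in the next year = 22636 × (1 - 2.12/100) = 22636 × 0.9788 ≈ 22156 billion.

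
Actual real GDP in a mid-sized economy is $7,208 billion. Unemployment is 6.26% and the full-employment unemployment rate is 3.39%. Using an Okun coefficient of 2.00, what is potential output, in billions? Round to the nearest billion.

Unemployment gap = 6.26 - 3.39 = 2.87 points, so output gap = -2 × 2.87 = -5.74%.
Since Y = Y* × (1 + gap/100), Y* = 7208/0.9426 ≈ 7647 billion.

$7,647 billion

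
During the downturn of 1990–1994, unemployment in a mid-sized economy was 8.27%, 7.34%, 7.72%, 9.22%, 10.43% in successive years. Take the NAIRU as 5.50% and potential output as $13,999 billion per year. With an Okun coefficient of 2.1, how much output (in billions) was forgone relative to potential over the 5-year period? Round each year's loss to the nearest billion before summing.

Year 1990: gap = -2.1 × (8.27 - 5.5) = -5.817%, loss ≈ 13999 × 5.817/100 ≈ 814.
Year 1991: gap = -2.1 × (7.34 - 5.5) = -3.864%, loss ≈ 13999 × 3.864/100 ≈ 541.
Year 1992: gap = -2.1 × (7.72 - 5.5) = -4.662%, loss ≈ 13999 × 4.662/100 ≈ 653.
Year 1993: gap = -2.1 × (9.22 - 5.5) = -7.812%, loss ≈ 13999 × 7.812/100 ≈ 1094.
Year 1994: gap = -2.1 × (10.43 - 5.5) = -10.353%, loss ≈ 13999 × 10.353/100 ≈ 1449.
Total lost output = 814 + 541 + 653 + 1094 + 1449 = 4551 billion.

$4,551 billion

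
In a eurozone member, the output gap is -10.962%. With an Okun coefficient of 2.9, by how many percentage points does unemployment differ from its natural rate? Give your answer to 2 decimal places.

3.78 percentage points

Okun's law: output gap = -β × (u - u*), so u - u* = -(output gap)/β.
u - u* = -(-10.962)/2.9 = 3.78 percentage points.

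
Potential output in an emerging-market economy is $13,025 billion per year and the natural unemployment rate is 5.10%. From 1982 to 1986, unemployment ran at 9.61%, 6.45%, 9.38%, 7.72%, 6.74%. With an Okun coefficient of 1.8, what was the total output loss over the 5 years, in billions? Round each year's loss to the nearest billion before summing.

$3,375 billion

Year 1982: gap = -1.8 × (9.61 - 5.1) = -8.118%, loss ≈ 13025 × 8.118/100 ≈ 1057.
Year 1983: gap = -1.8 × (6.45 - 5.1) = -2.43%, loss ≈ 13025 × 2.43/100 ≈ 317.
Year 1984: gap = -1.8 × (9.38 - 5.1) = -7.704%, loss ≈ 13025 × 7.704/100 ≈ 1003.
Year 1985: gap = -1.8 × (7.72 - 5.1) = -4.716%, loss ≈ 13025 × 4.716/100 ≈ 614.
Year 1986: gap = -1.8 × (6.74 - 5.1) = -2.952%, loss ≈ 13025 × 2.952/100 ≈ 384.
Total lost output = 1057 + 317 + 1003 + 614 + 384 = 3375 billion.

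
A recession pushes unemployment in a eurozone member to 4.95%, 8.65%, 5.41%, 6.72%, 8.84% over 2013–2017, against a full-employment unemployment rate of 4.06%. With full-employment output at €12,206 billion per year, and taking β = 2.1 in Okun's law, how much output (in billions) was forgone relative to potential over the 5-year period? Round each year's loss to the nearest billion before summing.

Year 2013: gap = -2.1 × (4.95 - 4.06) = -1.869%, loss ≈ 12206 × 1.869/100 ≈ 228.
Year 2014: gap = -2.1 × (8.65 - 4.06) = -9.639%, loss ≈ 12206 × 9.639/100 ≈ 1177.
Year 2015: gap = -2.1 × (5.41 - 4.06) = -2.835%, loss ≈ 12206 × 2.835/100 ≈ 346.
Year 2016: gap = -2.1 × (6.72 - 4.06) = -5.586%, loss ≈ 12206 × 5.586/100 ≈ 682.
Year 2017: gap = -2.1 × (8.84 - 4.06) = -10.038%, loss ≈ 12206 × 10.038/100 ≈ 1225.
Total lost output = 228 + 1177 + 346 + 682 + 1225 = 3658 billion.

€3,658 billion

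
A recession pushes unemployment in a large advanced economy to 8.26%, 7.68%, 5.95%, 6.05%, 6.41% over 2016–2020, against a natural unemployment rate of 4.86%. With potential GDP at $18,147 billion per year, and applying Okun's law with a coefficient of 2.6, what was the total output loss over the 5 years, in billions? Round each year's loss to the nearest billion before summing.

Year 2016: gap = -2.6 × (8.26 - 4.86) = -8.84%, loss ≈ 18147 × 8.84/100 ≈ 1604.
Year 2017: gap = -2.6 × (7.68 - 4.86) = -7.332%, loss ≈ 18147 × 7.332/100 ≈ 1331.
Year 2018: gap = -2.6 × (5.95 - 4.86) = -2.834%, loss ≈ 18147 × 2.834/100 ≈ 514.
Year 2019: gap = -2.6 × (6.05 - 4.86) = -3.094%, loss ≈ 18147 × 3.094/100 ≈ 561.
Year 2020: gap = -2.6 × (6.41 - 4.86) = -4.03%, loss ≈ 18147 × 4.03/100 ≈ 731.
Total lost output = 1604 + 1331 + 514 + 561 + 731 = 4741 billion.

$4,741 billion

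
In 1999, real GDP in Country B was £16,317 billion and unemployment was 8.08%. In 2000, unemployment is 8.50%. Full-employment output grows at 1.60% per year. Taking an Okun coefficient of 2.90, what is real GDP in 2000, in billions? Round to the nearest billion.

£16,379 billion

Δu = 8.5 - 8.08 = 0.42 points.
Okun's law (growth form): g_Y = g_Y* - β × Δu = 1.60 - 2.90 × (0.42) = 1.6 - 1.218 = 0.382%.
Real GDP in the next year = 16317 × (1 + 0.382/100) = 16317 × 1.00382 ≈ 16379 billion.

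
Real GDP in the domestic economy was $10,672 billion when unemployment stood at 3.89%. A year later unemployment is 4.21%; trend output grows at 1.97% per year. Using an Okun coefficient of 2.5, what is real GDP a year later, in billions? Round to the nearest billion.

$10,797 billion

Δu = 4.21 - 3.89 = 0.32 points.
Okun's law (growth form): g_Y = g_Y* - β × Δu = 1.97 - 2.5 × (0.32) = 1.97 - 0.8 = 1.17%.
Real GDP in the next year = 10672 × (1 + 1.17/100) = 10672 × 1.0117 ≈ 10797 billion.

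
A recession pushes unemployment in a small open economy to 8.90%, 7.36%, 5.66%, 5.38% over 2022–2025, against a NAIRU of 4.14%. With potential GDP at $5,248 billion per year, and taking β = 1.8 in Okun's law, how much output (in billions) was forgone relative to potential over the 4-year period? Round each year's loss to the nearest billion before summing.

Year 2022: gap = -1.8 × (8.9 - 4.14) = -8.568%, loss ≈ 5248 × 8.568/100 ≈ 450.
Year 2023: gap = -1.8 × (7.36 - 4.14) = -5.796%, loss ≈ 5248 × 5.796/100 ≈ 304.
Year 2024: gap = -1.8 × (5.66 - 4.14) = -2.736%, loss ≈ 5248 × 2.736/100 ≈ 144.
Year 2025: gap = -1.8 × (5.38 - 4.14) = -2.232%, loss ≈ 5248 × 2.232/100 ≈ 117.
Total lost output = 450 + 304 + 144 + 117 = 1015 billion.

$1,015 billion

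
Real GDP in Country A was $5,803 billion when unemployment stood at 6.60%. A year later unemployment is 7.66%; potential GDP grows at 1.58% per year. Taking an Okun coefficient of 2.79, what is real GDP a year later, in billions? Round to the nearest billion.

Δu = 7.66 - 6.6 = 1.06 points.
Okun's law (growth form): g_Y = g_Y* - β × Δu = 1.58 - 2.79 × (1.06) = 1.58 - 2.9574 = -1.3774%.
Real GDP in the next year = 5803 × (1 - 1.3774/100) = 5803 × 0.986226 ≈ 5723 billion.

$5,723 billion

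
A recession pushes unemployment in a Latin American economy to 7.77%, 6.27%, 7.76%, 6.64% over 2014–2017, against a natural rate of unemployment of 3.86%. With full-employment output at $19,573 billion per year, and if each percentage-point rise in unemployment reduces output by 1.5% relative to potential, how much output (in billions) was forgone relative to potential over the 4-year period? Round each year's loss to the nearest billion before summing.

Year 2014: gap = -1.5 × (7.77 - 3.86) = -5.865%, loss ≈ 19573 × 5.865/100 ≈ 1148.
Year 2015: gap = -1.5 × (6.27 - 3.86) = -3.615%, loss ≈ 19573 × 3.615/100 ≈ 708.
Year 2016: gap = -1.5 × (7.76 - 3.86) = -5.85%, loss ≈ 19573 × 5.85/100 ≈ 1145.
Year 2017: gap = -1.5 × (6.64 - 3.86) = -4.17%, loss ≈ 19573 × 4.17/100 ≈ 816.
Total lost output = 1148 + 708 + 1145 + 816 = 3817 billion.

$3,817 billion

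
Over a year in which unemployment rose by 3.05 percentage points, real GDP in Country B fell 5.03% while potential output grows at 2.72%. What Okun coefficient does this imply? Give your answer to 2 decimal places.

Growth form: g_Y = g_Y* - β × Δu, so β = (g_Y* - g_Y)/Δu.
β = (2.72 + 5.03)/3.05 = 7.75/3.05 = 2.54.

β ≈ 2.54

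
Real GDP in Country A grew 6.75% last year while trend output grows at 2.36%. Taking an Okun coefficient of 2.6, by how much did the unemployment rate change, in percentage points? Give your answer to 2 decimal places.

Growth-rate Okun's law: g_Y = g_Y* - β × Δu, so Δu = (g_Y* - g_Y)/β.
Δu = (2.36 - 6.75)/2.6 = -4.39/2.6 = -1.69 percentage points.

-1.69 percentage points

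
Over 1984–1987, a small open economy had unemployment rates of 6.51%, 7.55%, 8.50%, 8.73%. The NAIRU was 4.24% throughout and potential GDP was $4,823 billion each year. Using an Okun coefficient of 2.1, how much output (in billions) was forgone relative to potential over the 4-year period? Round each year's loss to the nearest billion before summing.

Year 1984: gap = -2.1 × (6.51 - 4.24) = -4.767%, loss ≈ 4823 × 4.767/100 ≈ 230.
Year 1985: gap = -2.1 × (7.55 - 4.24) = -6.951%, loss ≈ 4823 × 6.951/100 ≈ 335.
Year 1986: gap = -2.1 × (8.5 - 4.24) = -8.946%, loss ≈ 4823 × 8.946/100 ≈ 431.
Year 1987: gap = -2.1 × (8.73 - 4.24) = -9.429%, loss ≈ 4823 × 9.429/100 ≈ 455.
Total lost output = 230 + 335 + 431 + 455 = 1451 billion.

$1,451 billion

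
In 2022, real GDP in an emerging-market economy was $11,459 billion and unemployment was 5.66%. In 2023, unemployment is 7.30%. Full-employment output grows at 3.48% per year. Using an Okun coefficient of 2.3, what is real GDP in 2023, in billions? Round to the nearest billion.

Δu = 7.3 - 5.66 = 1.64 points.
Okun's law (growth form): g_Y = g_Y* - β × Δu = 3.48 - 2.3 × (1.64) = 3.48 - 3.772 = -0.292%.
Real GDP in the next year = 11459 × (1 - 0.292/100) = 11459 × 0.99708 ≈ 11426 billion.

$11,426 billion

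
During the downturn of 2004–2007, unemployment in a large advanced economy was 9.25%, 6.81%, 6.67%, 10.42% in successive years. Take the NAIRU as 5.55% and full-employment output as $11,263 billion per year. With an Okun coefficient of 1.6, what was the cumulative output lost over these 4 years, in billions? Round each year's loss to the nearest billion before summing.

$1,974 billion

Year 2004: gap = -1.6 × (9.25 - 5.55) = -5.92%, loss ≈ 11263 × 5.92/100 ≈ 667.
Year 2005: gap = -1.6 × (6.81 - 5.55) = -2.016%, loss ≈ 11263 × 2.016/100 ≈ 227.
Year 2006: gap = -1.6 × (6.67 - 5.55) = -1.792%, loss ≈ 11263 × 1.792/100 ≈ 202.
Year 2007: gap = -1.6 × (10.42 - 5.55) = -7.792%, loss ≈ 11263 × 7.792/100 ≈ 878.
Total lost output = 667 + 227 + 202 + 878 = 1974 billion.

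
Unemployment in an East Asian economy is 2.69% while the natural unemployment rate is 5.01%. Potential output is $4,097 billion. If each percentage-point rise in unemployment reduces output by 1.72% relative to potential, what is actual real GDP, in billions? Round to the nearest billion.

Unemployment gap = 2.69 - 5.01 = -2.32 points, so the output gap is -1.72 × (-2.32) = 3.9904%.
Actual GDP = 4097 × (1 + 3.9904/100) = 4097 × 1.039904 ≈ 4260 billion.

$4,260 billion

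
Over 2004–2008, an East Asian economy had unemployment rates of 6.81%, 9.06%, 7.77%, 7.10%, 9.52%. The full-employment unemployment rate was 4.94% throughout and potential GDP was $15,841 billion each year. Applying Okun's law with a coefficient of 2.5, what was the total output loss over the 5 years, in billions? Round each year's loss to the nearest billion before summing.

$6,163 billion

Year 2004: gap = -2.5 × (6.81 - 4.94) = -4.675%, loss ≈ 15841 × 4.675/100 ≈ 741.
Year 2005: gap = -2.5 × (9.06 - 4.94) = -10.3%, loss ≈ 15841 × 10.3/100 ≈ 1632.
Year 2006: gap = -2.5 × (7.77 - 4.94) = -7.075%, loss ≈ 15841 × 7.075/100 ≈ 1121.
Year 2007: gap = -2.5 × (7.1 - 4.94) = -5.4%, loss ≈ 15841 × 5.4/100 ≈ 855.
Year 2008: gap = -2.5 × (9.52 - 4.94) = -11.45%, loss ≈ 15841 × 11.45/100 ≈ 1814.
Total lost output = 741 + 1632 + 1121 + 855 + 1814 = 6163 billion.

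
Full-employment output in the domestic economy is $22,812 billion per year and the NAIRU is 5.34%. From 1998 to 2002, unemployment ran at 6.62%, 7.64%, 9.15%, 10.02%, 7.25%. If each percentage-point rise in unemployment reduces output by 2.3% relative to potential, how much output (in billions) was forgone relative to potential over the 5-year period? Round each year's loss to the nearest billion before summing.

Year 1998: gap = -2.3 × (6.62 - 5.34) = -2.944%, loss ≈ 22812 × 2.944/100 ≈ 672.
Year 1999: gap = -2.3 × (7.64 - 5.34) = -5.29%, loss ≈ 22812 × 5.29/100 ≈ 1207.
Year 2000: gap = -2.3 × (9.15 - 5.34) = -8.763%, loss ≈ 22812 × 8.763/100 ≈ 1999.
Year 2001: gap = -2.3 × (10.02 - 5.34) = -10.764%, loss ≈ 22812 × 10.764/100 ≈ 2455.
Year 2002: gap = -2.3 × (7.25 - 5.34) = -4.393%, loss ≈ 22812 × 4.393/100 ≈ 1002.
Total lost output = 672 + 1207 + 1999 + 2455 + 1002 = 7335 billion.

$7,335 billion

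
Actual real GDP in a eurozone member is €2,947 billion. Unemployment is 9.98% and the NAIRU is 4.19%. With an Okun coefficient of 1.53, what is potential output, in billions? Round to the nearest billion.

€3,233 billion

Unemployment gap = 9.98 - 4.19 = 5.79 points, so output gap = -1.53 × 5.79 = -8.8587%.
Since Y = Y* × (1 + gap/100), Y* = 2947/0.911413 ≈ 3233 billion.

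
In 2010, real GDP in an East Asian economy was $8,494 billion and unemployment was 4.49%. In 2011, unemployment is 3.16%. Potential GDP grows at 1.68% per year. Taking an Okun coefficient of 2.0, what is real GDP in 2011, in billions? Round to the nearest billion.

$8,863 billion

Δu = 3.16 - 4.49 = -1.33 points.
Okun's law (growth form): g_Y = g_Y* - β × Δu = 1.68 - 2.0 × (-1.33) = 1.68 + 2.66 = 4.34%.
Real GDP in the next year = 8494 × (1 + 4.34/100) = 8494 × 1.0434 ≈ 8863 billion.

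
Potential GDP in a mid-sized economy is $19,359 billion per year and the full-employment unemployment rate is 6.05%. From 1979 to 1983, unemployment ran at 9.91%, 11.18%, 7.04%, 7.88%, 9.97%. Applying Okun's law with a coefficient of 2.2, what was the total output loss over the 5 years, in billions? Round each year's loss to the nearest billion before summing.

$6,700 billion

Year 1979: gap = -2.2 × (9.91 - 6.05) = -8.492%, loss ≈ 19359 × 8.492/100 ≈ 1644.
Year 1980: gap = -2.2 × (11.18 - 6.05) = -11.286%, loss ≈ 19359 × 11.286/100 ≈ 2185.
Year 1981: gap = -2.2 × (7.04 - 6.05) = -2.178%, loss ≈ 19359 × 2.178/100 ≈ 422.
Year 1982: gap = -2.2 × (7.88 - 6.05) = -4.026%, loss ≈ 19359 × 4.026/100 ≈ 779.
Year 1983: gap = -2.2 × (9.97 - 6.05) = -8.624%, loss ≈ 19359 × 8.624/100 ≈ 1670.
Total lost output = 1644 + 2185 + 422 + 779 + 1670 = 6700 billion.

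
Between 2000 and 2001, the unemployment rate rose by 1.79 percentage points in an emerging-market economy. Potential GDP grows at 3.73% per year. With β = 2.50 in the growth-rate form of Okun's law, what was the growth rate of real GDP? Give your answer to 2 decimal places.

-0.75%

Growth-rate Okun's law: g_Y = g_Y* - β × Δu.
g_Y = 3.73 - 2.50 × (1.79) = 3.73 - 4.475 = -0.745%, i.e. -0.75% to 2 d.p.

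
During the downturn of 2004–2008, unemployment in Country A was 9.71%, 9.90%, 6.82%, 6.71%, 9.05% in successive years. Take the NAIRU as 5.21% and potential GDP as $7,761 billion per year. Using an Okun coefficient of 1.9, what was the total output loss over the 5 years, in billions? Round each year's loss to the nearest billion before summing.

$2,380 billion

Year 2004: gap = -1.9 × (9.71 - 5.21) = -8.55%, loss ≈ 7761 × 8.55/100 ≈ 664.
Year 2005: gap = -1.9 × (9.9 - 5.21) = -8.911%, loss ≈ 7761 × 8.911/100 ≈ 692.
Year 2006: gap = -1.9 × (6.82 - 5.21) = -3.059%, loss ≈ 7761 × 3.059/100 ≈ 237.
Year 2007: gap = -1.9 × (6.71 - 5.21) = -2.85%, loss ≈ 7761 × 2.85/100 ≈ 221.
Year 2008: gap = -1.9 × (9.05 - 5.21) = -7.296%, loss ≈ 7761 × 7.296/100 ≈ 566.
Total lost output = 664 + 692 + 237 + 221 + 566 = 2380 billion.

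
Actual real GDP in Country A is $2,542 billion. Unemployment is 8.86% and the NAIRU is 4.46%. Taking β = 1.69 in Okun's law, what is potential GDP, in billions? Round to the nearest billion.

Unemployment gap = 8.86 - 4.46 = 4.4 points, so output gap = -1.69 × 4.4 = -7.436%.
Since Y = Y* × (1 + gap/100), Y* = 2542/0.92564 ≈ 2746 billion.

$2,746 billion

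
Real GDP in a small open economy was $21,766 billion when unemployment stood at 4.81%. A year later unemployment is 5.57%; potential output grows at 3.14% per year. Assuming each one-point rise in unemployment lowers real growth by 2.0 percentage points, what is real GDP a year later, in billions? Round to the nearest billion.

Δu = 5.57 - 4.81 = 0.76 points.
Okun's law (growth form): g_Y = g_Y* - β × Δu = 3.14 - 2.0 × (0.76) = 3.14 - 1.52 = 1.62%.
Real GDP in the next year = 21766 × (1 + 1.62/100) = 21766 × 1.0162 ≈ 22119 billion.

$22,119 billion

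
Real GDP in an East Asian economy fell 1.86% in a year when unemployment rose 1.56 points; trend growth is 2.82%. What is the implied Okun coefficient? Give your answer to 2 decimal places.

β ≈ 3.00

Growth form: g_Y = g_Y* - β × Δu, so β = (g_Y* - g_Y)/Δu.
β = (2.82 + 1.86)/1.56 = 4.68/1.56 = 3.00.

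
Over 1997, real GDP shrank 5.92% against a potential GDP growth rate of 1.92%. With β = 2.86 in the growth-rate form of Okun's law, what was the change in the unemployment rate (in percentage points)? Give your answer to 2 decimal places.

Growth-rate Okun's law: g_Y = g_Y* - β × Δu, so Δu = (g_Y* - g_Y)/β.
Δu = (1.92 + 5.92)/2.86 = 7.84/2.86 = 2.74 percentage points.

2.74 percentage points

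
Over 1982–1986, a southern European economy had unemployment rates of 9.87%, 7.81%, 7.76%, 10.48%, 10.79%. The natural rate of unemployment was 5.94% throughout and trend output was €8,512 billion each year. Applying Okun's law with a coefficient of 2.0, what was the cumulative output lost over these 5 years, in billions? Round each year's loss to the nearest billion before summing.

€2,896 billion

Year 1982: gap = -2.0 × (9.87 - 5.94) = -7.86%, loss ≈ 8512 × 7.86/100 ≈ 669.
Year 1983: gap = -2.0 × (7.81 - 5.94) = -3.74%, loss ≈ 8512 × 3.74/100 ≈ 318.
Year 1984: gap = -2.0 × (7.76 - 5.94) = -3.64%, loss ≈ 8512 × 3.64/100 ≈ 310.
Year 1985: gap = -2.0 × (10.48 - 5.94) = -9.08%, loss ≈ 8512 × 9.08/100 ≈ 773.
Year 1986: gap = -2.0 × (10.79 - 5.94) = -9.7%, loss ≈ 8512 × 9.7/100 ≈ 826.
Total lost output = 669 + 318 + 310 + 773 + 826 = 2896 billion.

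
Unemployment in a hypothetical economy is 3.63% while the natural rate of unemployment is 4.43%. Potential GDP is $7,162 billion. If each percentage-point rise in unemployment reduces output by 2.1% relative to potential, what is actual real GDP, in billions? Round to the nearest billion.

$7,282 billion

Unemployment gap = 3.63 - 4.43 = -0.8 points, so the output gap is -2.1 × (-0.8) = 1.68%.
Actual GDP = 7162 × (1 + 1.68/100) = 7162 × 1.0168 ≈ 7282 billion.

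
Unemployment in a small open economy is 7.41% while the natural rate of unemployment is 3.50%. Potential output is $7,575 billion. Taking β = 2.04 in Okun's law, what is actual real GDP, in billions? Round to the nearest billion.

$6,971 billion

Unemployment gap = 7.41 - 3.5 = 3.91 points, so the output gap is -2.04 × 3.91 = -7.9764%.
Actual GDP = 7575 × (1 - 7.9764/100) = 7575 × 0.920236 ≈ 6971 billion.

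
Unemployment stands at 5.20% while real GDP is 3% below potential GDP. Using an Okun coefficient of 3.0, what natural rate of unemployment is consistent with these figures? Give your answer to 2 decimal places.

From Okun's law, u - u* = -(output gap)/β = -(-3)/3.0 = 1 point.
So u* = 5.2 - 1 = 4.20%.

4.20%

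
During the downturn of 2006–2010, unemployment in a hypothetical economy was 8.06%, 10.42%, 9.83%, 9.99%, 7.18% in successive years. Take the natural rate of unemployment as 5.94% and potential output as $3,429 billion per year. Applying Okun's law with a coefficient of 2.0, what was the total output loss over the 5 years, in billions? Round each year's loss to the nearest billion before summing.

Year 2006: gap = -2.0 × (8.06 - 5.94) = -4.24%, loss ≈ 3429 × 4.24/100 ≈ 145.
Year 2007: gap = -2.0 × (10.42 - 5.94) = -8.96%, loss ≈ 3429 × 8.96/100 ≈ 307.
Year 2008: gap = -2.0 × (9.83 - 5.94) = -7.78%, loss ≈ 3429 × 7.78/100 ≈ 267.
Year 2009: gap = -2.0 × (9.99 - 5.94) = -8.1%, loss ≈ 3429 × 8.1/100 ≈ 278.
Year 2010: gap = -2.0 × (7.18 - 5.94) = -2.48%, loss ≈ 3429 × 2.48/100 ≈ 85.
Total lost output = 145 + 307 + 267 + 278 + 85 = 1082 billion.

$1,082 billion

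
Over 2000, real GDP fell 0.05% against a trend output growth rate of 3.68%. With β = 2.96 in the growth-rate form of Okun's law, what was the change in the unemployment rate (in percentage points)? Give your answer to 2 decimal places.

Growth-rate Okun's law: g_Y = g_Y* - β × Δu, so Δu = (g_Y* - g_Y)/β.
Δu = (3.68 + 0.05)/2.96 = 3.73/2.96 = 1.26 percentage points.

1.26 percentage points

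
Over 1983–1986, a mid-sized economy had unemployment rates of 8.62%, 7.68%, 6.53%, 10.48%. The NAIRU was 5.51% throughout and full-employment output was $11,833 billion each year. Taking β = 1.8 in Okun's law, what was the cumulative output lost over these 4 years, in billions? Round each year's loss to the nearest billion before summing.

$2,400 billion

Year 1983: gap = -1.8 × (8.62 - 5.51) = -5.598%, loss ≈ 11833 × 5.598/100 ≈ 662.
Year 1984: gap = -1.8 × (7.68 - 5.51) = -3.906%, loss ≈ 11833 × 3.906/100 ≈ 462.
Year 1985: gap = -1.8 × (6.53 - 5.51) = -1.836%, loss ≈ 11833 × 1.836/100 ≈ 217.
Year 1986: gap = -1.8 × (10.48 - 5.51) = -8.946%, loss ≈ 11833 × 8.946/100 ≈ 1059.
Total lost output = 662 + 462 + 217 + 1059 = 2400 billion.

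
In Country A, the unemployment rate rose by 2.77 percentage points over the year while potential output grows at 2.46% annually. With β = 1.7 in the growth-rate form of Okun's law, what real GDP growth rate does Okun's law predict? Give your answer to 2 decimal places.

Growth-rate Okun's law: g_Y = g_Y* - β × Δu.
g_Y = 2.46 - 1.7 × (2.77) = 2.46 - 4.709 = -2.249%, i.e. -2.25% to 2 d.p.

-2.25%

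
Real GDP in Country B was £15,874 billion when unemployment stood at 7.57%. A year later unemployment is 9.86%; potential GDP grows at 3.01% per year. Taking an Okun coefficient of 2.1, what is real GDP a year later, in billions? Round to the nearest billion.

£15,588 billion

Δu = 9.86 - 7.57 = 2.29 points.
Okun's law (growth form): g_Y = g_Y* - β × Δu = 3.01 - 2.1 × (2.29) = 3.01 - 4.809 = -1.799%.
Real GDP in the next year = 15874 × (1 - 1.799/100) = 15874 × 0.98201 ≈ 15588 billion.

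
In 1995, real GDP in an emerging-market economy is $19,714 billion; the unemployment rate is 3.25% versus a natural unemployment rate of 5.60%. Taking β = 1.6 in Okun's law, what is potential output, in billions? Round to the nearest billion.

$19,000 billion

Unemployment gap = 3.25 - 5.6 = -2.35 points, so output gap = -1.6 × (-2.35) = 3.76%.
Since Y = Y* × (1 + gap/100), Y* = 19714/1.0376 ≈ 19000 billion.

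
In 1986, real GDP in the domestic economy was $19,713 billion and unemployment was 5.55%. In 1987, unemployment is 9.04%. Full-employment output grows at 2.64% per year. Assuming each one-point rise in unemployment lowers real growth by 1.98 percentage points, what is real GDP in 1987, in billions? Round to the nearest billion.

$18,871 billion

Δu = 9.04 - 5.55 = 3.49 points.
Okun's law (growth form): g_Y = g_Y* - β × Δu = 2.64 - 1.98 × (3.49) = 2.64 - 6.9102 = -4.2702%.
Real GDP in the next year = 19713 × (1 - 4.2702/100) = 19713 × 0.957298 ≈ 18871 billion.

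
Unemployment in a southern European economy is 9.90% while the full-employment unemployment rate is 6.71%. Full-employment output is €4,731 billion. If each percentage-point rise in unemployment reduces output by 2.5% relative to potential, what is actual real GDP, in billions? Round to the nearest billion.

Unemployment gap = 9.9 - 6.71 = 3.19 points, so the output gap is -2.5 × 3.19 = -7.975%.
Actual GDP = 4731 × (1 - 7.975/100) = 4731 × 0.92025 ≈ 4354 billion.

€4,354 billion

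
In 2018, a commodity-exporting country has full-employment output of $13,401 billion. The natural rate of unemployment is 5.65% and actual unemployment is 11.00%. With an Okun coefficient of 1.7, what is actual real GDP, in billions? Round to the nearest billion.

$12,182 billion

Unemployment gap = 11 - 5.65 = 5.35 points, so the output gap is -1.7 × 5.35 = -9.095%.
Actual GDP = 13401 × (1 - 9.095/100) = 13401 × 0.90905 ≈ 12182 billion.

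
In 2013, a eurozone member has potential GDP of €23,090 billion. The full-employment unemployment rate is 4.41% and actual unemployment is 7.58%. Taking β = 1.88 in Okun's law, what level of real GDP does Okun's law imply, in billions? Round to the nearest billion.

€21,714 billion

Unemployment gap = 7.58 - 4.41 = 3.17 points, so the output gap is -1.88 × 3.17 = -5.9596%.
Actual GDP = 23090 × (1 - 5.9596/100) = 23090 × 0.940404 ≈ 21714 billion.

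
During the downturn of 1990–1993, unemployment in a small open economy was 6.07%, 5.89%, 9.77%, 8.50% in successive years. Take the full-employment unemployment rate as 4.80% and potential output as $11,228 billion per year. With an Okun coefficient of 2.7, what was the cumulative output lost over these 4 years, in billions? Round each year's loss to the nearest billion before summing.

$3,344 billion

Year 1990: gap = -2.7 × (6.07 - 4.8) = -3.429%, loss ≈ 11228 × 3.429/100 ≈ 385.
Year 1991: gap = -2.7 × (5.89 - 4.8) = -2.943%, loss ≈ 11228 × 2.943/100 ≈ 330.
Year 1992: gap = -2.7 × (9.77 - 4.8) = -13.419%, loss ≈ 11228 × 13.419/100 ≈ 1507.
Year 1993: gap = -2.7 × (8.5 - 4.8) = -9.99%, loss ≈ 11228 × 9.99/100 ≈ 1122.
Total lost output = 385 + 330 + 1507 + 1122 = 3344 billion.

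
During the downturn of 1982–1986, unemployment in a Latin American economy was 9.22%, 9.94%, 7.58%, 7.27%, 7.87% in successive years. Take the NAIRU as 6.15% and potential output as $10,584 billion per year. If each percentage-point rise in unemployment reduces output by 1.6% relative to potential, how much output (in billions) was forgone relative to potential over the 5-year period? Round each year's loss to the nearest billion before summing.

Year 1982: gap = -1.6 × (9.22 - 6.15) = -4.912%, loss ≈ 10584 × 4.912/100 ≈ 520.
Year 1983: gap = -1.6 × (9.94 - 6.15) = -6.064%, loss ≈ 10584 × 6.064/100 ≈ 642.
Year 1984: gap = -1.6 × (7.58 - 6.15) = -2.288%, loss ≈ 10584 × 2.288/100 ≈ 242.
Year 1985: gap = -1.6 × (7.27 - 6.15) = -1.792%, loss ≈ 10584 × 1.792/100 ≈ 190.
Year 1986: gap = -1.6 × (7.87 - 6.15) = -2.752%, loss ≈ 10584 × 2.752/100 ≈ 291.
Total lost output = 520 + 642 + 242 + 190 + 291 = 1885 billion.

$1,885 billion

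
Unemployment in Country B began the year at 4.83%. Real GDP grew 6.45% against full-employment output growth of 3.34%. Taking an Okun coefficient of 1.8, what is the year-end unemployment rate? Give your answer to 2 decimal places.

Growth-rate Okun's law: g_Y = g_Y* - β × Δu, so Δu = (g_Y* - g_Y)/β.
Δu = (3.34 - 6.45)/1.8 = -3.11/1.8 = -1.73 percentage points.
Year-end unemployment = 4.83 - 1.73 = 3.10%.

3.10%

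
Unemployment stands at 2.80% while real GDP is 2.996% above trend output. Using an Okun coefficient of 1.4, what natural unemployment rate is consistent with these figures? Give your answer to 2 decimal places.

4.94%

From Okun's law, u - u* = -(output gap)/β = -(2.996)/1.4 = -2.14 points.
So u* = 2.8 + 2.14 = 4.94%.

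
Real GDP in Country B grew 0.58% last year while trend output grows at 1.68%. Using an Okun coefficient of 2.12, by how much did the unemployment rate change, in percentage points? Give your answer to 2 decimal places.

Growth-rate Okun's law: g_Y = g_Y* - β × Δu, so Δu = (g_Y* - g_Y)/β.
Δu = (1.68 - 0.58)/2.12 = 1.1/2.12 = 0.52 percentage points.

0.52 percentage points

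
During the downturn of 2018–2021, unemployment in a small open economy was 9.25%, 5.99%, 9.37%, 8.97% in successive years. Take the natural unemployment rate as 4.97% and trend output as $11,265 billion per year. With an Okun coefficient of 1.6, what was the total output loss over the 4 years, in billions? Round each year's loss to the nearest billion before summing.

$2,469 billion

Year 2018: gap = -1.6 × (9.25 - 4.97) = -6.848%, loss ≈ 11265 × 6.848/100 ≈ 771.
Year 2019: gap = -1.6 × (5.99 - 4.97) = -1.632%, loss ≈ 11265 × 1.632/100 ≈ 184.
Year 2020: gap = -1.6 × (9.37 - 4.97) = -7.04%, loss ≈ 11265 × 7.04/100 ≈ 793.
Year 2021: gap = -1.6 × (8.97 - 4.97) = -6.4%, loss ≈ 11265 × 6.4/100 ≈ 721.
Total lost output = 771 + 184 + 793 + 721 = 2469 billion.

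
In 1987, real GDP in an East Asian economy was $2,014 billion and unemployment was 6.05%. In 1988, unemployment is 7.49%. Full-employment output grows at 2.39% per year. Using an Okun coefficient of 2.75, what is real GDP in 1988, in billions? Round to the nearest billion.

$1,982 billion

Δu = 7.49 - 6.05 = 1.44 points.
Okun's law (growth form): g_Y = g_Y* - β × Δu = 2.39 - 2.75 × (1.44) = 2.39 - 3.96 = -1.57%.
Real GDP in the next year = 2014 × (1 - 1.57/100) = 2014 × 0.9843 ≈ 1982 billion.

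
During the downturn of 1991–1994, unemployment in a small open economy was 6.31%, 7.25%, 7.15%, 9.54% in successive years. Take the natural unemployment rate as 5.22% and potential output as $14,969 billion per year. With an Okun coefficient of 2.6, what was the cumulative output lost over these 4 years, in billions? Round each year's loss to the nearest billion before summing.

Year 1991: gap = -2.6 × (6.31 - 5.22) = -2.834%, loss ≈ 14969 × 2.834/100 ≈ 424.
Year 1992: gap = -2.6 × (7.25 - 5.22) = -5.278%, loss ≈ 14969 × 5.278/100 ≈ 790.
Year 1993: gap = -2.6 × (7.15 - 5.22) = -5.018%, loss ≈ 14969 × 5.018/100 ≈ 751.
Year 1994: gap = -2.6 × (9.54 - 5.22) = -11.232%, loss ≈ 14969 × 11.232/100 ≈ 1681.
Total lost output = 424 + 790 + 751 + 1681 = 3646 billion.

$3,646 billion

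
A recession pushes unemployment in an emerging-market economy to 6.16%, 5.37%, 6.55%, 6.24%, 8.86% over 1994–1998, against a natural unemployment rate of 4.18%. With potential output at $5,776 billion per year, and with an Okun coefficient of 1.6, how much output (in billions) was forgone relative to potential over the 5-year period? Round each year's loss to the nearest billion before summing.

$1,135 billion

Year 1994: gap = -1.6 × (6.16 - 4.18) = -3.168%, loss ≈ 5776 × 3.168/100 ≈ 183.
Year 1995: gap = -1.6 × (5.37 - 4.18) = -1.904%, loss ≈ 5776 × 1.904/100 ≈ 110.
Year 1996: gap = -1.6 × (6.55 - 4.18) = -3.792%, loss ≈ 5776 × 3.792/100 ≈ 219.
Year 1997: gap = -1.6 × (6.24 - 4.18) = -3.296%, loss ≈ 5776 × 3.296/100 ≈ 190.
Year 1998: gap = -1.6 × (8.86 - 4.18) = -7.488%, loss ≈ 5776 × 7.488/100 ≈ 433.
Total lost output = 183 + 110 + 219 + 190 + 433 = 1135 billion.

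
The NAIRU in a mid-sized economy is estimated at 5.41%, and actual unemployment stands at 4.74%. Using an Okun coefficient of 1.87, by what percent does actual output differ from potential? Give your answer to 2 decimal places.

The unemployment gap is 4.74 - 5.41 = -0.67 percentage points.
Okun's law gives an output gap of -1.87 × (-0.67) = 1.2529%, i.e. 1.25% above potential.

1.25%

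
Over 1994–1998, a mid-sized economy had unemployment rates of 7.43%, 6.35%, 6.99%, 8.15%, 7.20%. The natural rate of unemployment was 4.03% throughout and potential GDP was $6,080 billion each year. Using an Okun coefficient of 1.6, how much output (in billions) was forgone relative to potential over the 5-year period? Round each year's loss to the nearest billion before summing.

Year 1994: gap = -1.6 × (7.43 - 4.03) = -5.44%, loss ≈ 6080 × 5.44/100 ≈ 331.
Year 1995: gap = -1.6 × (6.35 - 4.03) = -3.712%, loss ≈ 6080 × 3.712/100 ≈ 226.
Year 1996: gap = -1.6 × (6.99 - 4.03) = -4.736%, loss ≈ 6080 × 4.736/100 ≈ 288.
Year 1997: gap = -1.6 × (8.15 - 4.03) = -6.592%, loss ≈ 6080 × 6.592/100 ≈ 401.
Year 1998: gap = -1.6 × (7.2 - 4.03) = -5.072%, loss ≈ 6080 × 5.072/100 ≈ 308.
Total lost output = 331 + 226 + 288 + 401 + 308 = 1554 billion.

$1,554 billion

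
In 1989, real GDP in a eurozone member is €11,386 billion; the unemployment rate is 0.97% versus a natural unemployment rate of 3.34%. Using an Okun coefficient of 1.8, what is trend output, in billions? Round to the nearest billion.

€10,920 billion

Unemployment gap = 0.97 - 3.34 = -2.37 points, so output gap = -1.8 × (-2.37) = 4.266%.
Since Y = Y* × (1 + gap/100), Y* = 11386/1.04266 ≈ 10920 billion.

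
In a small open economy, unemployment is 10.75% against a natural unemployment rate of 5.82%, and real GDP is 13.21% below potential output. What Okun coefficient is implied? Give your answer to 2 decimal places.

β ≈ 2.68

Okun's law: output gap = -β × (u - u*).
-13.21 = -β × (10.75 - 5.82) = -β × 4.93, so β = 13.21/4.93 = 2.68.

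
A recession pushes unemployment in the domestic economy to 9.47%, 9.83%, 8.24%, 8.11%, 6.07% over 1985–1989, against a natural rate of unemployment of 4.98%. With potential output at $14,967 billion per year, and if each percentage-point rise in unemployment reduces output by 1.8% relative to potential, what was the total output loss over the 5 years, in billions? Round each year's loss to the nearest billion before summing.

$4,532 billion

Year 1985: gap = -1.8 × (9.47 - 4.98) = -8.082%, loss ≈ 14967 × 8.082/100 ≈ 1210.
Year 1986: gap = -1.8 × (9.83 - 4.98) = -8.73%, loss ≈ 14967 × 8.73/100 ≈ 1307.
Year 1987: gap = -1.8 × (8.24 - 4.98) = -5.868%, loss ≈ 14967 × 5.868/100 ≈ 878.
Year 1988: gap = -1.8 × (8.11 - 4.98) = -5.634%, loss ≈ 14967 × 5.634/100 ≈ 843.
Year 1989: gap = -1.8 × (6.07 - 4.98) = -1.962%, loss ≈ 14967 × 1.962/100 ≈ 294.
Total lost output = 1210 + 1307 + 878 + 843 + 294 = 4532 billion.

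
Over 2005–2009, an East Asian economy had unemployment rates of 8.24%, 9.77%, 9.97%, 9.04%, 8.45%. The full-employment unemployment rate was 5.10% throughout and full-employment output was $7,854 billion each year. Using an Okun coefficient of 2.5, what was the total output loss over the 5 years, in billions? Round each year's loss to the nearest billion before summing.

Year 2005: gap = -2.5 × (8.24 - 5.1) = -7.85%, loss ≈ 7854 × 7.85/100 ≈ 617.
Year 2006: gap = -2.5 × (9.77 - 5.1) = -11.675%, loss ≈ 7854 × 11.675/100 ≈ 917.
Year 2007: gap = -2.5 × (9.97 - 5.1) = -12.175%, loss ≈ 7854 × 12.175/100 ≈ 956.
Year 2008: gap = -2.5 × (9.04 - 5.1) = -9.85%, loss ≈ 7854 × 9.85/100 ≈ 774.
Year 2009: gap = -2.5 × (8.45 - 5.1) = -8.375%, loss ≈ 7854 × 8.375/100 ≈ 658.
Total lost output = 617 + 917 + 956 + 774 + 658 = 3922 billion.

$3,922 billion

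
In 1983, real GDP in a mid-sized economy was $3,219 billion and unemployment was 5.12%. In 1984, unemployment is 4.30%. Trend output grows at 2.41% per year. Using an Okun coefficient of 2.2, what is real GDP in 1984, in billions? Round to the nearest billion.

Δu = 4.3 - 5.12 = -0.82 points.
Okun's law (growth form): g_Y = g_Y* - β × Δu = 2.41 - 2.2 × (-0.82) = 2.41 + 1.804 = 4.214%.
Real GDP in the next year = 3219 × (1 + 4.214/100) = 3219 × 1.04214 ≈ 3355 billion.

$3,355 billion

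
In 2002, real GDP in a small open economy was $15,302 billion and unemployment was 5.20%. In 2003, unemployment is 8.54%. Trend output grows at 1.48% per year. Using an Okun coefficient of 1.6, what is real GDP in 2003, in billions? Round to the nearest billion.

Δu = 8.54 - 5.2 = 3.34 points.
Okun's law (growth form): g_Y = g_Y* - β × Δu = 1.48 - 1.6 × (3.34) = 1.48 - 5.344 = -3.864%.
Real GDP in the next year = 15302 × (1 - 3.864/100) = 15302 × 0.96136 ≈ 14711 billion.

$14,711 billion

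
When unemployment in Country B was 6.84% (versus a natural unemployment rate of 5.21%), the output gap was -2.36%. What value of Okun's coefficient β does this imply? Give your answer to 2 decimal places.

Okun's law: output gap = -β × (u - u*).
-2.36 = -β × (6.84 - 5.21) = -β × 1.63, so β = 2.36/1.63 = 1.45.

β ≈ 1.45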